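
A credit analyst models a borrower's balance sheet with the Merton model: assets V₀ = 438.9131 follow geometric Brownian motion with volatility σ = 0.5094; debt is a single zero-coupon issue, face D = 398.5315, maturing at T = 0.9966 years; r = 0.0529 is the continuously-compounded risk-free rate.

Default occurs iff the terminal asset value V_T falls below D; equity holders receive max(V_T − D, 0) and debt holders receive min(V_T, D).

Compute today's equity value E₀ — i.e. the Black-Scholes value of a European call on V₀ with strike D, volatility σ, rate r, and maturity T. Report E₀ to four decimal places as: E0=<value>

E0=115.8345

d₁ = [ln(V₀/D) + (r + σ²/2)T] / (σ√T)
   = [ln(438.9131/398.5315) + (0.0529 + 0.5·0.5094²)·0.9966] / (0.5094·√0.9966)
   = [0.096515 + 0.182023] / 0.508533 = 0.547728
d₂ = d₁ − σ√T = 0.547728 − 0.508533 = 0.039195
N(d₁) = 0.708061,  N(d₂) = 0.515633,  e^(−rT) = 0.948645
E₀ = V₀·N(d₁) − D·e^(−rT)·N(d₂)
   = 438.9131·0.708061 − 398.5315·0.948645·0.515633 = 115.834474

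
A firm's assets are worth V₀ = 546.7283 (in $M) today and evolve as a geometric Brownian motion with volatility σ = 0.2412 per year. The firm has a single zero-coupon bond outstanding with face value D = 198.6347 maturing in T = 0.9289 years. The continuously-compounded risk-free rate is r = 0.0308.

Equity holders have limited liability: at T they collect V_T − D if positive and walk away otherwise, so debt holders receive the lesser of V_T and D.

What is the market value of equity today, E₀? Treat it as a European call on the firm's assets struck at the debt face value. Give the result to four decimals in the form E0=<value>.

E0=353.6961

d₁ = [ln(V₀/D) + (r + σ²/2)T] / (σ√T)
   = [ln(546.7283/198.6347) + (0.0308 + 0.5·0.2412²)·0.9289] / (0.2412·√0.9289)
   = [1.012485 + 0.055631] / 0.232467 = 4.594691
d₂ = d₁ − σ√T = 4.594691 − 0.232467 = 4.362224
N(d₁) = 0.999998,  N(d₂) = 0.999994,  e^(−rT) = 0.971795
E₀ = V₀·N(d₁) − D·e^(−rT)·N(d₂)
   = 546.7283·0.999998 − 198.6347·0.971795·0.999994 = 353.696095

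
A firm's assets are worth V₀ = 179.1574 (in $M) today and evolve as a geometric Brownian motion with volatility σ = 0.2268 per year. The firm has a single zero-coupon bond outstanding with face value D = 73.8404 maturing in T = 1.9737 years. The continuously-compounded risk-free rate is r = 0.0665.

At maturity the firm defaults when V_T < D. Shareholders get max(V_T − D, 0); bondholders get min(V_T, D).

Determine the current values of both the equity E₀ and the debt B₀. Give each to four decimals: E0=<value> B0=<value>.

E0=114.4060 B0=64.7514

d₁ = [ln(V₀/D) + (r + σ²/2)T] / (σ√T)
   = [ln(179.1574/73.8404) + (0.0665 + 0.5·0.2268²)·1.9737] / (0.2268·√1.9737)
   = [0.886359 + 0.182013] / 0.318628 = 3.353040
d₂ = d₁ − σ√T = 3.353040 − 0.318628 = 3.034412
N(d₁) = 0.999600,  N(d₂) = 0.998795,  e^(−rT) = 0.876998
E₀ = V₀·N(d₁) − D·e^(−rT)·N(d₂)
   = 179.1574·0.999600 − 73.8404·0.876998·0.998795 = 114.405983
B₀ = V₀ − E₀ = 179.1574 − 114.405983 = 64.751417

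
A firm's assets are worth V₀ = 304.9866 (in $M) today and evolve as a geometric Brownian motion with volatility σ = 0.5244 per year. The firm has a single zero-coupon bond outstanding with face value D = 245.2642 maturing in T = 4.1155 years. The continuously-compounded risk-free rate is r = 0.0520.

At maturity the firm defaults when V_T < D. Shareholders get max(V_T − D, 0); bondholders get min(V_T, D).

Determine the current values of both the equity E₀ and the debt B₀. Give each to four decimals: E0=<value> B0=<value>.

d₁ = [ln(V₀/D) + (r + σ²/2)T] / (σ√T)
   = [ln(304.9866/245.2642) + (0.0520 + 0.5·0.5244²)·4.1155] / (0.5244·√4.1155)
   = [0.217932 + 0.779878] / 1.063834 = 0.937937
d₂ = d₁ − σ√T = 0.937937 − 1.063834 = -0.125897
N(d₁) = 0.825862,  N(d₂) = 0.449907,  e^(−rT) = 0.807344
E₀ = V₀·N(d₁) − D·e^(−rT)·N(d₂)
   = 304.9866·0.825862 − 245.2642·0.807344·0.449907 = 162.789605
B₀ = V₀ − E₀ = 304.9866 − 162.789605 = 142.196995

E0=162.7896 B0=142.1970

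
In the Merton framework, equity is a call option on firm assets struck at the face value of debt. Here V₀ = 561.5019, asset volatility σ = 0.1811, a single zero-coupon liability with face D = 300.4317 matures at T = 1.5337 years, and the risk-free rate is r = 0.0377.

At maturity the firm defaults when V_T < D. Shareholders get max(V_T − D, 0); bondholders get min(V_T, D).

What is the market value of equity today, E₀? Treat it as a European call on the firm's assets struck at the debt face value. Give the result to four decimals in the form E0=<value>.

d₁ = [ln(V₀/D) + (r + σ²/2)T] / (σ√T)
   = [ln(561.5019/300.4317) + (0.0377 + 0.5·0.1811²)·1.5337] / (0.1811·√1.5337)
   = [0.625395 + 0.082971] / 0.224279 = 3.158413
d₂ = d₁ − σ√T = 3.158413 − 0.224279 = 2.934134
N(d₁) = 0.999207,  N(d₂) = 0.998328,  e^(−rT) = 0.943819
E₀ = V₀·N(d₁) − D·e^(−rT)·N(d₂)
   = 561.5019·0.999207 − 300.4317·0.943819·0.998328 = 277.977503

E0=277.9775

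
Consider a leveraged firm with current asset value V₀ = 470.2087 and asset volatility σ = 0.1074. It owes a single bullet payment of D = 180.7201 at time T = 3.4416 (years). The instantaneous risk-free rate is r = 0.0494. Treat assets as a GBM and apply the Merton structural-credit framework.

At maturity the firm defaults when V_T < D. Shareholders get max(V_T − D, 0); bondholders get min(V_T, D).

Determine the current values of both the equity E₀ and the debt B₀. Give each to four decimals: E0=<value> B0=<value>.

E0=317.7438 B0=152.4649

d₁ = [ln(V₀/D) + (r + σ²/2)T] / (σ√T)
   = [ln(470.2087/180.7201) + (0.0494 + 0.5·0.1074²)·3.4416] / (0.1074·√3.4416)
   = [0.956227 + 0.189864] / 0.199244 = 5.752210
d₂ = d₁ − σ√T = 5.752210 − 0.199244 = 5.552966
N(d₁) = 1.000000,  N(d₂) = 1.000000,  e^(−rT) = 0.843652
E₀ = V₀·N(d₁) − D·e^(−rT)·N(d₂)
   = 470.2087·1.000000 − 180.7201·0.843652·1.000000 = 317.743803
B₀ = V₀ − E₀ = 470.2087 − 317.743803 = 152.464897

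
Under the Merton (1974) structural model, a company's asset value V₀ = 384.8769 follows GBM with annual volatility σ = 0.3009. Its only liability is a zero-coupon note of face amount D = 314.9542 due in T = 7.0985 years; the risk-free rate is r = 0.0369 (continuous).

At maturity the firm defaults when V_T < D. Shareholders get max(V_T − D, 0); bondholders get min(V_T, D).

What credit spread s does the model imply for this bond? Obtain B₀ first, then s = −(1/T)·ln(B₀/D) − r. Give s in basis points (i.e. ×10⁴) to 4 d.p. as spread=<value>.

d₁ = [ln(V₀/D) + (r + σ²/2)T] / (σ√T)
   = [ln(384.8769/314.9542) + (0.0369 + 0.5·0.3009²)·7.0985] / (0.3009·√7.0985)
   = [0.200496 + 0.583287] / 0.801688 = 0.977666
d₂ = d₁ − σ√T = 0.977666 − 0.801688 = 0.175977
N(d₁) = 0.835880,  N(d₂) = 0.569844,  e^(−rT) = 0.769561
E₀ = V₀·N(d₁) − D·e^(−rT)·N(d₂)
   = 384.8769·0.835880 − 314.9542·0.769561·0.569844 = 183.594082
B₀ = V₀ − E₀ = 384.8769 − 183.594082 = 201.282818
spread = −(1/T)·ln(B₀/D) − r = −(1/7.0985)·ln(201.282818/314.9542) − 0.0369 = 0.02617195
in basis points: 0.02617195 × 10⁴ = 261.7195 bp

spread=261.7195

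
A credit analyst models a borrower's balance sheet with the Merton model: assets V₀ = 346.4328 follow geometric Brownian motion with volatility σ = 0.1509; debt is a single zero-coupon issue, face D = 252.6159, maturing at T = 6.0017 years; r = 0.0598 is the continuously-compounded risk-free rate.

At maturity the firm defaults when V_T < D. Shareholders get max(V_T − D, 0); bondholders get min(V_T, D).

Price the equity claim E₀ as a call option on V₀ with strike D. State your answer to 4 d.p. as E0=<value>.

E0=171.2035

d₁ = [ln(V₀/D) + (r + σ²/2)T] / (σ√T)
   = [ln(346.4328/252.6159) + (0.0598 + 0.5·0.1509²)·6.0017] / (0.1509·√6.0017)
   = [0.315819 + 0.427233] / 0.369680 = 2.009985
d₂ = d₁ − σ√T = 2.009985 − 0.369680 = 1.640305
N(d₁) = 0.977784,  N(d₂) = 0.949529,  e^(−rT) = 0.698443
E₀ = V₀·N(d₁) − D·e^(−rT)·N(d₂)
   = 346.4328·0.977784 − 252.6159·0.698443·0.949529 = 171.203478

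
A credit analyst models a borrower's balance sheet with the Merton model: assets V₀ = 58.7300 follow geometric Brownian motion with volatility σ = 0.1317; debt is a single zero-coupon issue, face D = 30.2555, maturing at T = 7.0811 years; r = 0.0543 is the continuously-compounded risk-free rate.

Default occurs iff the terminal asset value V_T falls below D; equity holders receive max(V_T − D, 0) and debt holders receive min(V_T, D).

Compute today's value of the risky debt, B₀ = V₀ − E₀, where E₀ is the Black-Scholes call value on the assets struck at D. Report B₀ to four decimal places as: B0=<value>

d₁ = [ln(V₀/D) + (r + σ²/2)T] / (σ√T)
   = [ln(58.7300/30.2555) + (0.0543 + 0.5·0.1317²)·7.0811] / (0.1317·√7.0811)
   = [0.663273 + 0.445914] / 0.350458 = 3.164963
d₂ = d₁ − σ√T = 3.164963 − 0.350458 = 2.814504
N(d₁) = 0.999224,  N(d₂) = 0.997557,  e^(−rT) = 0.680788
E₀ = V₀·N(d₁) − D·e^(−rT)·N(d₂)
   = 58.7300·0.999224 − 30.2555·0.680788·0.997557 = 38.137173
B₀ = V₀ − E₀ = 58.7300 − 38.137173 = 20.592827

B0=20.5928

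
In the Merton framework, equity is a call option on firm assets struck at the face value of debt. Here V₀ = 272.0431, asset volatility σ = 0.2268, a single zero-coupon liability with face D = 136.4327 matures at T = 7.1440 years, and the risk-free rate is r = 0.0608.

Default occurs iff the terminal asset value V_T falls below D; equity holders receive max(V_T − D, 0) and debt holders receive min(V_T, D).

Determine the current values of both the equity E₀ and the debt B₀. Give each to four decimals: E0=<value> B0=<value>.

d₁ = [ln(V₀/D) + (r + σ²/2)T] / (σ√T)
   = [ln(272.0431/136.4327) + (0.0608 + 0.5·0.2268²)·7.1440] / (0.2268·√7.1440)
   = [0.690129 + 0.618093] / 0.606197 = 2.158080
d₂ = d₁ − σ√T = 2.158080 − 0.606197 = 1.551883
N(d₁) = 0.984539,  N(d₂) = 0.939655,  e^(−rT) = 0.647682
E₀ = V₀·N(d₁) − D·e^(−rT)·N(d₂)
   = 272.0431·0.984539 − 136.4327·0.647682·0.939655 = 184.804466
B₀ = V₀ − E₀ = 272.0431 − 184.804466 = 87.238634

E0=184.8045 B0=87.2386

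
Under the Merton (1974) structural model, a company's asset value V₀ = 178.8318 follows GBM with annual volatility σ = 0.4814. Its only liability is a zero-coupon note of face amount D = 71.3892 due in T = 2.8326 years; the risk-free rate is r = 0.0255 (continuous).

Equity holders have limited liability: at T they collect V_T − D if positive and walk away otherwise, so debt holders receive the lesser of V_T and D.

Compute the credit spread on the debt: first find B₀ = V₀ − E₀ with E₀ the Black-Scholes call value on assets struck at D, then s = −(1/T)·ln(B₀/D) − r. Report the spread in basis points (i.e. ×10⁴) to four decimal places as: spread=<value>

spread=246.1922

d₁ = [ln(V₀/D) + (r + σ²/2)T] / (σ√T)
   = [ln(178.8318/71.3892) + (0.0255 + 0.5·0.4814²)·2.8326] / (0.4814·√2.8326)
   = [0.918299 + 0.400453] / 0.810212 = 1.627663
d₂ = d₁ − σ√T = 1.627663 − 0.810212 = 0.817451
N(d₁) = 0.948202,  N(d₂) = 0.793165,  e^(−rT) = 0.930316
E₀ = V₀·N(d₁) − D·e^(−rT)·N(d₂)
   = 178.8318·0.948202 − 71.3892·0.930316·0.793165 = 116.891013
B₀ = V₀ − E₀ = 178.8318 − 116.891013 = 61.940787
spread = −(1/T)·ln(B₀/D) − r = −(1/2.8326)·ln(61.940787/71.3892) − 0.0255 = 0.02461922
in basis points: 0.02461922 × 10⁴ = 246.1922 bp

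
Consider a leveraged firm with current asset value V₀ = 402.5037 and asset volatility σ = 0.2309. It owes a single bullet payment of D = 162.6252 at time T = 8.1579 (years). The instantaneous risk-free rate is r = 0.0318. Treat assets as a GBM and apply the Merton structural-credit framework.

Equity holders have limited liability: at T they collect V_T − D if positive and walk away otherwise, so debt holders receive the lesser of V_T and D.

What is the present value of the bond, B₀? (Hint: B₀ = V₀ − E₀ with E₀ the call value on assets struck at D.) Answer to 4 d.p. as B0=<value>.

B0=123.2628

d₁ = [ln(V₀/D) + (r + σ²/2)T] / (σ√T)
   = [ln(402.5037/162.6252) + (0.0318 + 0.5·0.2309²)·8.1579] / (0.2309·√8.1579)
   = [0.906256 + 0.476890] / 0.659497 = 2.097272
d₂ = d₁ − σ√T = 2.097272 − 0.659497 = 1.437775
N(d₁) = 0.982015,  N(d₂) = 0.924751,  e^(−rT) = 0.771498
E₀ = V₀·N(d₁) − D·e^(−rT)·N(d₂)
   = 402.5037·0.982015 − 162.6252·0.771498·0.924751 = 279.240876
B₀ = V₀ − E₀ = 402.5037 − 279.240876 = 123.262824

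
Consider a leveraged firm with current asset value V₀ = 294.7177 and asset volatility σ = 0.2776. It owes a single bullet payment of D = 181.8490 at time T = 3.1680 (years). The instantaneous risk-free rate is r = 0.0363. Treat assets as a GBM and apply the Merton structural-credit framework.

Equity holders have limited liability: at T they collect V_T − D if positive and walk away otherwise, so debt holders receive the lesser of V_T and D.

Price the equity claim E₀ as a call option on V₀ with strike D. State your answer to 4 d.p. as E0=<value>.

d₁ = [ln(V₀/D) + (r + σ²/2)T] / (σ√T)
   = [ln(294.7177/181.8490) + (0.0363 + 0.5·0.2776²)·3.1680] / (0.2776·√3.1680)
   = [0.482841 + 0.237064] / 0.494097 = 1.457013
d₂ = d₁ − σ√T = 1.457013 − 0.494097 = 0.962916
N(d₁) = 0.927444,  N(d₂) = 0.832205,  e^(−rT) = 0.891368
E₀ = V₀·N(d₁) − D·e^(−rT)·N(d₂)
   = 294.7177·0.927444 − 181.8490·0.891368·0.832205 = 138.438324

E0=138.4383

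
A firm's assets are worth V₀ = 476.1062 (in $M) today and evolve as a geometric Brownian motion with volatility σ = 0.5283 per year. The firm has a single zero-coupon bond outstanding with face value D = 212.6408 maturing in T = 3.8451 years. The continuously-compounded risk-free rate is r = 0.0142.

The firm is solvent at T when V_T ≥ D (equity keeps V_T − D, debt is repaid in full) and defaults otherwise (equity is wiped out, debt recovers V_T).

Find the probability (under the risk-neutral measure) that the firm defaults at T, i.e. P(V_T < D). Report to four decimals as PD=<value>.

d₁ = [ln(V₀/D) + (r + σ²/2)T] / (σ√T)
   = [ln(476.1062/212.6408) + (0.0142 + 0.5·0.5283²)·3.8451] / (0.5283·√3.8451)
   = [0.806037 + 0.591186] / 1.035940 = 1.348749
d₂ = d₁ − σ√T = 1.348749 − 1.035940 = 0.312809
risk-neutral PD = N(−d₂) = N(-0.312809) = 0.377213

PD=0.3772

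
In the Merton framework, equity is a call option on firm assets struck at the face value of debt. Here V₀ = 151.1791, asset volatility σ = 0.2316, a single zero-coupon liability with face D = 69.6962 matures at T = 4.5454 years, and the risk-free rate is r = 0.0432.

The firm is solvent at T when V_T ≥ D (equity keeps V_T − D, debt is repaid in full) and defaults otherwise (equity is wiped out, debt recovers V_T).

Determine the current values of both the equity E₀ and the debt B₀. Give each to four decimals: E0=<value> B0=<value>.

d₁ = [ln(V₀/D) + (r + σ²/2)T] / (σ√T)
   = [ln(151.1791/69.6962) + (0.0432 + 0.5·0.2316²)·4.5454] / (0.2316·√4.5454)
   = [0.774319 + 0.318266] / 0.493770 = 2.212741
d₂ = d₁ − σ√T = 2.212741 − 0.493770 = 1.718971
N(d₁) = 0.986542,  N(d₂) = 0.957190,  e^(−rT) = 0.821715
E₀ = V₀·N(d₁) − D·e^(−rT)·N(d₂)
   = 151.1791·0.986542 − 69.6962·0.821715·0.957190 = 94.325871
B₀ = V₀ − E₀ = 151.1791 − 94.325871 = 56.853229

E0=94.3259 B0=56.8532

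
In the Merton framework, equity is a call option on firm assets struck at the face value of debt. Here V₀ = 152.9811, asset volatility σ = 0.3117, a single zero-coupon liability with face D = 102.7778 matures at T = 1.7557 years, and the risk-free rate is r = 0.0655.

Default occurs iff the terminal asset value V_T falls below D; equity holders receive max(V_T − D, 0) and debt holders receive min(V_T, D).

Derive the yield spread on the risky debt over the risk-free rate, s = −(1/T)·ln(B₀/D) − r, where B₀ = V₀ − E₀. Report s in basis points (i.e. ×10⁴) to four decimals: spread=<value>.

spread=156.4069

d₁ = [ln(V₀/D) + (r + σ²/2)T] / (σ√T)
   = [ln(152.9811/102.7778) + (0.0655 + 0.5·0.3117²)·1.7557] / (0.3117·√1.7557)
   = [0.397745 + 0.200288] / 0.413011 = 1.447981
d₂ = d₁ − σ√T = 1.447981 − 0.413011 = 1.034970
N(d₁) = 0.926189,  N(d₂) = 0.849658,  e^(−rT) = 0.891368
E₀ = V₀·N(d₁) − D·e^(−rT)·N(d₂)
   = 152.9811·0.926189 − 102.7778·0.891368·0.849658 = 63.849791
B₀ = V₀ − E₀ = 152.9811 − 63.849791 = 89.131309
spread = −(1/T)·ln(B₀/D) − r = −(1/1.7557)·ln(89.131309/102.7778) − 0.0655 = 0.01564069
in basis points: 0.01564069 × 10⁴ = 156.4069 bp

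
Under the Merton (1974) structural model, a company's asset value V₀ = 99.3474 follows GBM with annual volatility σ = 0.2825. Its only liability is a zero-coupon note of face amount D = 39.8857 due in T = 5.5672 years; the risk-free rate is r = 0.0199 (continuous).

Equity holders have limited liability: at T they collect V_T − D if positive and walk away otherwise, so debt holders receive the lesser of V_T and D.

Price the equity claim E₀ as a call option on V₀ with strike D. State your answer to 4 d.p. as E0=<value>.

d₁ = [ln(V₀/D) + (r + σ²/2)T] / (σ√T)
   = [ln(99.3474/39.8857) + (0.0199 + 0.5·0.2825²)·5.5672] / (0.2825·√5.5672)
   = [0.912605 + 0.332936] / 0.666556 = 1.868621
d₂ = d₁ − σ√T = 1.868621 − 0.666556 = 1.202064
N(d₁) = 0.969162,  N(d₂) = 0.885331,  e^(−rT) = 0.895129
E₀ = V₀·N(d₁) − D·e^(−rT)·N(d₂)
   = 99.3474·0.969162 − 39.8857·0.895129·0.885331 = 64.674913

E0=64.6749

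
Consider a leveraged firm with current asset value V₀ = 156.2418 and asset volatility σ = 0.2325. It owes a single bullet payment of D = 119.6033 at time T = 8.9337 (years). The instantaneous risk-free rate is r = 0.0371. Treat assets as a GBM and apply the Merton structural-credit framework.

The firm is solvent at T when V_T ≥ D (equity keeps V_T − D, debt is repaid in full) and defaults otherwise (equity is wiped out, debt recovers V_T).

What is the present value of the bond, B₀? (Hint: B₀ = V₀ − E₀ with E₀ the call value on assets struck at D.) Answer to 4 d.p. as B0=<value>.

B0=77.5013

d₁ = [ln(V₀/D) + (r + σ²/2)T] / (σ√T)
   = [ln(156.2418/119.6033) + (0.0371 + 0.5·0.2325²)·8.9337] / (0.2325·√8.9337)
   = [0.267224 + 0.572901] / 0.694926 = 1.208943
d₂ = d₁ − σ√T = 1.208943 − 0.694926 = 0.514016
N(d₁) = 0.886658,  N(d₂) = 0.696380,  e^(−rT) = 0.717889
E₀ = V₀·N(d₁) − D·e^(−rT)·N(d₂)
   = 156.2418·0.886658 − 119.6033·0.717889·0.696380 = 78.740484
B₀ = V₀ − E₀ = 156.2418 − 78.740484 = 77.501316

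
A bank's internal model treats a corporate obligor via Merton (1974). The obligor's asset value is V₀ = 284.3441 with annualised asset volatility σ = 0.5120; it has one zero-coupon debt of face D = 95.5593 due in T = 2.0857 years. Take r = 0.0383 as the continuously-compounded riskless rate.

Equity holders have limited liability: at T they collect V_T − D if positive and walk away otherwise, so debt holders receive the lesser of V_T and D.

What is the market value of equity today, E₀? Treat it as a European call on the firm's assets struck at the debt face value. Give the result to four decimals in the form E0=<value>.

E0=198.8174

d₁ = [ln(V₀/D) + (r + σ²/2)T] / (σ√T)
   = [ln(284.3441/95.5593) + (0.0383 + 0.5·0.5120²)·2.0857] / (0.5120·√2.0857)
   = [1.090438 + 0.353259] / 0.739428 = 1.952452
d₂ = d₁ − σ√T = 1.952452 − 0.739428 = 1.213024
N(d₁) = 0.974558,  N(d₂) = 0.887440,  e^(−rT) = 0.923225
E₀ = V₀·N(d₁) − D·e^(−rT)·N(d₂)
   = 284.3441·0.974558 − 95.5593·0.923225·0.887440 = 198.817382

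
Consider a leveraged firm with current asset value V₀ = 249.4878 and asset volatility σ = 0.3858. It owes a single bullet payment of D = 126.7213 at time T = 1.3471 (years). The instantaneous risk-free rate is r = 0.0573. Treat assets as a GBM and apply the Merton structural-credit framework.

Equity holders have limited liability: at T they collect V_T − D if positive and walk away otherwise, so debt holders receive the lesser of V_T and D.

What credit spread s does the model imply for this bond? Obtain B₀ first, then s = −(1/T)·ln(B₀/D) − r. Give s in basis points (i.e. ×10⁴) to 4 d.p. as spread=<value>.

spread=90.7361

d₁ = [ln(V₀/D) + (r + σ²/2)T] / (σ√T)
   = [ln(249.4878/126.7213) + (0.0573 + 0.5·0.3858²)·1.3471] / (0.3858·√1.3471)
   = [0.677420 + 0.177441] / 0.447777 = 1.909120
d₂ = d₁ − σ√T = 1.909120 − 0.447777 = 1.461343
N(d₁) = 0.971877,  N(d₂) = 0.928039,  e^(−rT) = 0.925715
E₀ = V₀·N(d₁) − D·e^(−rT)·N(d₂)
   = 249.4878·0.971877 − 126.7213·0.925715·0.928039 = 133.605120
B₀ = V₀ − E₀ = 249.4878 − 133.605120 = 115.882680
spread = −(1/T)·ln(B₀/D) − r = −(1/1.3471)·ln(115.882680/126.7213) − 0.0573 = 0.00907361
in basis points: 0.00907361 × 10⁴ = 90.7361 bp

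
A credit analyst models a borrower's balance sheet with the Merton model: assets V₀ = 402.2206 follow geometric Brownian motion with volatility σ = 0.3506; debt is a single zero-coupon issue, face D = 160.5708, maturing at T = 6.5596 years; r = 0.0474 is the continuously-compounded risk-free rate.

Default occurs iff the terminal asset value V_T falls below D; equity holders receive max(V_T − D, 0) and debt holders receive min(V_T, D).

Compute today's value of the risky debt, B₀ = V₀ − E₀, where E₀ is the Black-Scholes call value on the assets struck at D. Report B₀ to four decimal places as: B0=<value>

d₁ = [ln(V₀/D) + (r + σ²/2)T] / (σ√T)
   = [ln(402.2206/160.5708) + (0.0474 + 0.5·0.3506²)·6.5596] / (0.3506·√6.5596)
   = [0.918266 + 0.714079] / 0.897947 = 1.817864
d₂ = d₁ − σ√T = 1.817864 − 0.897947 = 0.919917
N(d₁) = 0.965458,  N(d₂) = 0.821192,  e^(−rT) = 0.732769
E₀ = V₀·N(d₁) − D·e^(−rT)·N(d₂)
   = 402.2206·0.965458 − 160.5708·0.732769·0.821192 = 291.704415
B₀ = V₀ − E₀ = 402.2206 − 291.704415 = 110.516185

B0=110.5162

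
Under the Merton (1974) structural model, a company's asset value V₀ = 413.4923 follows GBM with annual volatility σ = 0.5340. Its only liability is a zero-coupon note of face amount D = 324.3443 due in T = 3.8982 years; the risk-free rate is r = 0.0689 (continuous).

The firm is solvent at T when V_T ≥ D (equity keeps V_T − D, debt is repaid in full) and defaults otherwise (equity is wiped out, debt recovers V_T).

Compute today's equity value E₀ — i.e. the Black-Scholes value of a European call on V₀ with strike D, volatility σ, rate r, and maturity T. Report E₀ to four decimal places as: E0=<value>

E0=229.2941

d₁ = [ln(V₀/D) + (r + σ²/2)T] / (σ√T)
   = [ln(413.4923/324.3443) + (0.0689 + 0.5·0.5340²)·3.8982] / (0.5340·√3.8982)
   = [0.242833 + 0.824384] / 1.054322 = 1.012230
d₂ = d₁ − σ√T = 1.012230 − 1.054322 = -0.042092
N(d₁) = 0.844286,  N(d₂) = 0.483213,  e^(−rT) = 0.764460
E₀ = V₀·N(d₁) − D·e^(−rT)·N(d₂)
   = 413.4923·0.844286 − 324.3443·0.764460·0.483213 = 229.294065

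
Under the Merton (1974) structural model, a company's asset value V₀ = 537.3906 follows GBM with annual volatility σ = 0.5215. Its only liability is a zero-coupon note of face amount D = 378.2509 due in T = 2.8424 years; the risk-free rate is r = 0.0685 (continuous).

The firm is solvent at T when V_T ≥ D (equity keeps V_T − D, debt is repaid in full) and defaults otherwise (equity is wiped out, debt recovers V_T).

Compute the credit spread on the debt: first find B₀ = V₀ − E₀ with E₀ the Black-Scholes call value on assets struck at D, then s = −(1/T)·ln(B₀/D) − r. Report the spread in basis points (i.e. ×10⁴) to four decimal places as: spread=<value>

d₁ = [ln(V₀/D) + (r + σ²/2)T] / (σ√T)
   = [ln(537.3906/378.2509) + (0.0685 + 0.5·0.5215²)·2.8424] / (0.5215·√2.8424)
   = [0.351167 + 0.581217] / 0.879219 = 1.060470
d₂ = d₁ − σ√T = 1.060470 − 0.879219 = 0.181251
N(d₁) = 0.855534,  N(d₂) = 0.571915,  e^(−rT) = 0.823078
E₀ = V₀·N(d₁) − D·e^(−rT)·N(d₂)
   = 537.3906·0.855534 − 378.2509·0.823078·0.571915 = 281.702016
B₀ = V₀ − E₀ = 537.3906 − 281.702016 = 255.688584
spread = −(1/T)·ln(B₀/D) − r = −(1/2.8424)·ln(255.688584/378.2509) − 0.0685 = 0.06927002
in basis points: 0.06927002 × 10⁴ = 692.7002 bp

spread=692.7002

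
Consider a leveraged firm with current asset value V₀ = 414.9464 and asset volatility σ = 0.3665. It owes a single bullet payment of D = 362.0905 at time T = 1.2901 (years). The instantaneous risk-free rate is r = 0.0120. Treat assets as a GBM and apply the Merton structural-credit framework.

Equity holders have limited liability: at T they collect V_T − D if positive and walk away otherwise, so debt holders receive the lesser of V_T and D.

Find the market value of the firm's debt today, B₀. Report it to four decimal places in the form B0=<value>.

d₁ = [ln(V₀/D) + (r + σ²/2)T] / (σ√T)
   = [ln(414.9464/362.0905) + (0.0120 + 0.5·0.3665²)·1.2901] / (0.3665·√1.2901)
   = [0.136255 + 0.102126] / 0.416280 = 0.572646
d₂ = d₁ − σ√T = 0.572646 − 0.416280 = 0.156365
N(d₁) = 0.716558,  N(d₂) = 0.562127,  e^(−rT) = 0.984638
E₀ = V₀·N(d₁) − D·e^(−rT)·N(d₂)
   = 414.9464·0.716558 − 362.0905·0.984638·0.562127 = 96.918778
B₀ = V₀ − E₀ = 414.9464 − 96.918778 = 318.027622

B0=318.0276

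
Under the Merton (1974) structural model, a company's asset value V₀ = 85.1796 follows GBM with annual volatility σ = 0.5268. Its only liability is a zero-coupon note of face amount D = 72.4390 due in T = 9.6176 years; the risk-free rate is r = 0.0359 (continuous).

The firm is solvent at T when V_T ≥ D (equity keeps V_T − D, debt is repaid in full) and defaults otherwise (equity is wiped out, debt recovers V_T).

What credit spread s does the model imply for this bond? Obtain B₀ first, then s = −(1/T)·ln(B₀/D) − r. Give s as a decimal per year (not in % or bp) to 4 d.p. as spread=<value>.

spread=0.0676

d₁ = [ln(V₀/D) + (r + σ²/2)T] / (σ√T)
   = [ln(85.1796/72.4390) + (0.0359 + 0.5·0.5268²)·9.6176] / (0.5268·√9.6176)
   = [0.162017 + 1.679802] / 1.633726 = 1.127373
d₂ = d₁ − σ√T = 1.127373 − 1.633726 = -0.506352
N(d₁) = 0.870208,  N(d₂) = 0.306305,  e^(−rT) = 0.708028
E₀ = V₀·N(d₁) − D·e^(−rT)·N(d₂)
   = 85.1796·0.870208 − 72.4390·0.708028·0.306305 = 58.413932
B₀ = V₀ − E₀ = 85.1796 − 58.413932 = 26.765668
spread = −(1/T)·ln(B₀/D) − r = −(1/9.6176)·ln(26.765668/72.4390) − 0.0359 = 0.06762113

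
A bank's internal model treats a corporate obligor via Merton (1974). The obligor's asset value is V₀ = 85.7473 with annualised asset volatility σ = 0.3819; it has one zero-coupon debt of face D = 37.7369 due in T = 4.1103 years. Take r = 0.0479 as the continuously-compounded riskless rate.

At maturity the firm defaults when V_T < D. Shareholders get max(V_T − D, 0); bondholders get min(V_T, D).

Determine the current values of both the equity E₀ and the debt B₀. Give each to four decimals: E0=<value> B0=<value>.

d₁ = [ln(V₀/D) + (r + σ²/2)T] / (σ√T)
   = [ln(85.7473/37.7369) + (0.0479 + 0.5·0.3819²)·4.1103] / (0.3819·√4.1103)
   = [0.820766 + 0.496622] / 0.774259 = 1.701482
d₂ = d₁ − σ√T = 1.701482 − 0.774259 = 0.927223
N(d₁) = 0.955574,  N(d₂) = 0.823095,  e^(−rT) = 0.821286
E₀ = V₀·N(d₁) − D·e^(−rT)·N(d₂)
   = 85.7473·0.955574 − 37.7369·0.821286·0.823095 = 56.427861
B₀ = V₀ − E₀ = 85.7473 − 56.427861 = 29.319439

E0=56.4279 B0=29.3194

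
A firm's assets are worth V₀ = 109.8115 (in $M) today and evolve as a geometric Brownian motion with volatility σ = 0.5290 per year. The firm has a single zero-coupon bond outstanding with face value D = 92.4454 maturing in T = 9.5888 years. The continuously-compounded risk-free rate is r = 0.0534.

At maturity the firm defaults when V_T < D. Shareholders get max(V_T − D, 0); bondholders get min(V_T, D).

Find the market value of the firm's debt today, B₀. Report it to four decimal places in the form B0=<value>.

d₁ = [ln(V₀/D) + (r + σ²/2)T] / (σ√T)
   = [ln(109.8115/92.4454) + (0.0534 + 0.5·0.5290²)·9.5888] / (0.5290·√9.5888)
   = [0.172147 + 1.853712] / 1.638090 = 1.236720
d₂ = d₁ − σ√T = 1.236720 − 1.638090 = -0.401370
N(d₁) = 0.891904,  N(d₂) = 0.344074,  e^(−rT) = 0.599271
E₀ = V₀·N(d₁) − D·e^(−rT)·N(d₂)
   = 109.8115·0.891904 − 92.4454·0.599271·0.344074 = 78.879742
B₀ = V₀ − E₀ = 109.8115 − 78.879742 = 30.931758

B0=30.9318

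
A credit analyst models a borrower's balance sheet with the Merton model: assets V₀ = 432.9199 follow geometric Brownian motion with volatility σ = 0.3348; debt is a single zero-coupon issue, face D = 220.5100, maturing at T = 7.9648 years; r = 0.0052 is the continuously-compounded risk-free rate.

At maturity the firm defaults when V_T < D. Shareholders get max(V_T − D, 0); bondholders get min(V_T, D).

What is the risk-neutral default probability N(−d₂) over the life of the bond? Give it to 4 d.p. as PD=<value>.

PD=0.3877

d₁ = [ln(V₀/D) + (r + σ²/2)T] / (σ√T)
   = [ln(432.9199/220.5100) + (0.0052 + 0.5·0.3348²)·7.9648] / (0.3348·√7.9648)
   = [0.674610 + 0.487808] / 0.944872 = 1.230239
d₂ = d₁ − σ√T = 1.230239 − 0.944872 = 0.285367
risk-neutral PD = N(−d₂) = N(-0.285367) = 0.387681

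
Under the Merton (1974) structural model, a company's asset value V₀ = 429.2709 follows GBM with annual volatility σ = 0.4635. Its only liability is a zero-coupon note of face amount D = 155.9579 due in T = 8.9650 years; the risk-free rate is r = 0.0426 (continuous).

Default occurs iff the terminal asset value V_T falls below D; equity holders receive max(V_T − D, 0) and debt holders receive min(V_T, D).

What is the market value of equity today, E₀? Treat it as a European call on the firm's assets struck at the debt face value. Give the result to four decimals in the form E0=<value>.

d₁ = [ln(V₀/D) + (r + σ²/2)T] / (σ√T)
   = [ln(429.2709/155.9579) + (0.0426 + 0.5·0.4635²)·8.9650] / (0.4635·√8.9650)
   = [1.012502 + 1.344895] / 1.387794 = 1.698665
d₂ = d₁ − σ√T = 1.698665 − 1.387794 = 0.310872
N(d₁) = 0.955309,  N(d₂) = 0.622051,  e^(−rT) = 0.682557
E₀ = V₀·N(d₁) − D·e^(−rT)·N(d₂)
   = 429.2709·0.955309 − 155.9579·0.682557·0.622051 = 343.868864

E0=343.8689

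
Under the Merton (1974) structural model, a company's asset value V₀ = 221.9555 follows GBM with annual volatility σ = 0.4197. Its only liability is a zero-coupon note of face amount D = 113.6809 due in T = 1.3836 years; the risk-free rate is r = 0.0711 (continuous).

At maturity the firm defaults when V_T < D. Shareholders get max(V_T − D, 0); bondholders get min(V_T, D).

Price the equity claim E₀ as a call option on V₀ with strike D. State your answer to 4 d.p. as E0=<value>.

d₁ = [ln(V₀/D) + (r + σ²/2)T] / (σ√T)
   = [ln(221.9555/113.6809) + (0.0711 + 0.5·0.4197²)·1.3836] / (0.4197·√1.3836)
   = [0.669082 + 0.220233] / 0.493679 = 1.801404
d₂ = d₁ − σ√T = 1.801404 − 0.493679 = 1.307726
N(d₁) = 0.964180,  N(d₂) = 0.904517,  e^(−rT) = 0.906310
E₀ = V₀·N(d₁) − D·e^(−rT)·N(d₂)
   = 221.9555·0.964180 − 113.6809·0.906310·0.904517 = 120.812661

E0=120.8127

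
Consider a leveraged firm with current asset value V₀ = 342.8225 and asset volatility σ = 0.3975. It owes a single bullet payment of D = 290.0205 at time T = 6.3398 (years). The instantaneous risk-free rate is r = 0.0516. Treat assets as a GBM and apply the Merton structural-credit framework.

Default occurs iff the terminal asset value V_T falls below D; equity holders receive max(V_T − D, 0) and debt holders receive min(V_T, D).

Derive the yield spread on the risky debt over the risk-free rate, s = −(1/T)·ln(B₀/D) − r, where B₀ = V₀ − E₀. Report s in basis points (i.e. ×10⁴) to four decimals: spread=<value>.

d₁ = [ln(V₀/D) + (r + σ²/2)T] / (σ√T)
   = [ln(342.8225/290.0205) + (0.0516 + 0.5·0.3975²)·6.3398] / (0.3975·√6.3398)
   = [0.167261 + 0.827998] / 1.000864 = 0.994400
d₂ = d₁ − σ√T = 0.994400 − 1.000864 = -0.006464
N(d₁) = 0.839986,  N(d₂) = 0.497421,  e^(−rT) = 0.720987
E₀ = V₀·N(d₁) − D·e^(−rT)·N(d₂)
   = 342.8225·0.839986 − 290.0205·0.720987·0.497421 = 183.954703
B₀ = V₀ − E₀ = 342.8225 − 183.954703 = 158.867797
spread = −(1/T)·ln(B₀/D) − r = −(1/6.3398)·ln(158.867797/290.0205) − 0.0516 = 0.04333663
in basis points: 0.04333663 × 10⁴ = 433.3663 bp

spread=433.3663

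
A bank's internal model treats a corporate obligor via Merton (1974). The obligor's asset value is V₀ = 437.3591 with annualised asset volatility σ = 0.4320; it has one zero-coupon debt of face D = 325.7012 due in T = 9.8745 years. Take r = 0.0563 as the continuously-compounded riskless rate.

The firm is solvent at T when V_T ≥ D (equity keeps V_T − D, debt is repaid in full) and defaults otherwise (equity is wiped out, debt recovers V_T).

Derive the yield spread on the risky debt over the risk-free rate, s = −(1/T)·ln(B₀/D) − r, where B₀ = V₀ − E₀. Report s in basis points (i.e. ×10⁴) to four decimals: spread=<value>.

spread=355.8648

d₁ = [ln(V₀/D) + (r + σ²/2)T] / (σ√T)
   = [ln(437.3591/325.7012) + (0.0563 + 0.5·0.4320²)·9.8745] / (0.4320·√9.8745)
   = [0.294774 + 1.477344] / 1.357505 = 1.305423
d₂ = d₁ − σ√T = 1.305423 − 1.357505 = -0.052081
N(d₁) = 0.904126,  N(d₂) = 0.479232,  e^(−rT) = 0.573536
E₀ = V₀·N(d₁) − D·e^(−rT)·N(d₂)
   = 437.3591·0.904126 − 325.7012·0.573536·0.479232 = 305.906366
B₀ = V₀ − E₀ = 437.3591 − 305.906366 = 131.452734
spread = −(1/T)·ln(B₀/D) − r = −(1/9.8745)·ln(131.452734/325.7012) − 0.0563 = 0.03558648
in basis points: 0.03558648 × 10⁴ = 355.8648 bp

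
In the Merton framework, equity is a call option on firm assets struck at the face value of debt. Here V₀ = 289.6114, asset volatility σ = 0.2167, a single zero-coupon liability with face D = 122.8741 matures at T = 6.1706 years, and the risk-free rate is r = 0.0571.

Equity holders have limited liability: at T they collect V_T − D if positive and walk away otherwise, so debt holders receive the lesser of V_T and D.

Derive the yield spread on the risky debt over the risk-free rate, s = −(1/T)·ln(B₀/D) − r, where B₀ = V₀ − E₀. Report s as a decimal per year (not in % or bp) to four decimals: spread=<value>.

d₁ = [ln(V₀/D) + (r + σ²/2)T] / (σ√T)
   = [ln(289.6114/122.8741) + (0.0571 + 0.5·0.2167²)·6.1706] / (0.2167·√6.1706)
   = [0.857380 + 0.497224] / 0.538298 = 2.516457
d₂ = d₁ − σ√T = 2.516457 − 0.538298 = 1.978159
N(d₁) = 0.994073,  N(d₂) = 0.976045,  e^(−rT) = 0.703040
E₀ = V₀·N(d₁) − D·e^(−rT)·N(d₂)
   = 289.6114·0.994073 − 122.8741·0.703040·0.976045 = 203.578822
B₀ = V₀ − E₀ = 289.6114 − 203.578822 = 86.032578
spread = −(1/T)·ln(B₀/D) − r = −(1/6.1706)·ln(86.032578/122.8741) − 0.0571 = 0.00066330

spread=0.0007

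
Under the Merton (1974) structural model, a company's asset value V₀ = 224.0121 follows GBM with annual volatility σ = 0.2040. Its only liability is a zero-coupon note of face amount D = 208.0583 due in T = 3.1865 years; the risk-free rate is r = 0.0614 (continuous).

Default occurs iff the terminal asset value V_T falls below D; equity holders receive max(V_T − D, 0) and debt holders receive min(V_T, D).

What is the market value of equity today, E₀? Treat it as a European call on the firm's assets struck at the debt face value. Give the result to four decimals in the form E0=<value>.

E0=62.3467

d₁ = [ln(V₀/D) + (r + σ²/2)T] / (σ√T)
   = [ln(224.0121/208.0583) + (0.0614 + 0.5·0.2040²)·3.1865] / (0.2040·√3.1865)
   = [0.073882 + 0.261956] / 0.364156 = 0.922236
d₂ = d₁ − σ√T = 0.922236 − 0.364156 = 0.558080
N(d₁) = 0.821797,  N(d₂) = 0.711605,  e^(−rT) = 0.822299
E₀ = V₀·N(d₁) − D·e^(−rT)·N(d₂)
   = 224.0121·0.821797 − 208.0583·0.822299·0.711605 = 62.346732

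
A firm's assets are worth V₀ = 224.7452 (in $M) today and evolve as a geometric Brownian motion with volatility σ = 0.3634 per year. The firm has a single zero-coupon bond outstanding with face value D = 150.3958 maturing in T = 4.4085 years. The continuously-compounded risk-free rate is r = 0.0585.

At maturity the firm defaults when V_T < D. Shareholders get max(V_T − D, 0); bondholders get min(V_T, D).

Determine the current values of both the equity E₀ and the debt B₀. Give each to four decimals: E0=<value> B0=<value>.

E0=121.1824 B0=103.5628

d₁ = [ln(V₀/D) + (r + σ²/2)T] / (σ√T)
   = [ln(224.7452/150.3958) + (0.0585 + 0.5·0.3634²)·4.4085] / (0.3634·√4.4085)
   = [0.401697 + 0.548990] / 0.763010 = 1.245968
d₂ = d₁ − σ√T = 1.245968 − 0.763010 = 0.482958
N(d₁) = 0.893612,  N(d₂) = 0.685437,  e^(−rT) = 0.772675
E₀ = V₀·N(d₁) − D·e^(−rT)·N(d₂)
   = 224.7452·0.893612 − 150.3958·0.772675·0.685437 = 121.182385
B₀ = V₀ − E₀ = 224.7452 − 121.182385 = 103.562815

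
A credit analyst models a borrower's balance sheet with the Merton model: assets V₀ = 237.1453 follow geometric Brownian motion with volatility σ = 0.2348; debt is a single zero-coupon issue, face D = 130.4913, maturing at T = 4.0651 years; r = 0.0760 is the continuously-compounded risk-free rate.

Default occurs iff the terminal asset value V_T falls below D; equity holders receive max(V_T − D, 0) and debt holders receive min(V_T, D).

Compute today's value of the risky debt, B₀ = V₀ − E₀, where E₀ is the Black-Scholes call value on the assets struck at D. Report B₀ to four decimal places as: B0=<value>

d₁ = [ln(V₀/D) + (r + σ²/2)T] / (σ√T)
   = [ln(237.1453/130.4913) + (0.0760 + 0.5·0.2348²)·4.0651] / (0.2348·√4.0651)
   = [0.597366 + 0.421004] / 0.473406 = 2.151157
d₂ = d₁ − σ√T = 2.151157 − 0.473406 = 1.677751
N(d₁) = 0.984268,  N(d₂) = 0.953302,  e^(−rT) = 0.734219
E₀ = V₀·N(d₁) − D·e^(−rT)·N(d₂)
   = 237.1453·0.984268 − 130.4913·0.734219·0.953302 = 142.079414
B₀ = V₀ − E₀ = 237.1453 − 142.079414 = 95.065886

B0=95.0659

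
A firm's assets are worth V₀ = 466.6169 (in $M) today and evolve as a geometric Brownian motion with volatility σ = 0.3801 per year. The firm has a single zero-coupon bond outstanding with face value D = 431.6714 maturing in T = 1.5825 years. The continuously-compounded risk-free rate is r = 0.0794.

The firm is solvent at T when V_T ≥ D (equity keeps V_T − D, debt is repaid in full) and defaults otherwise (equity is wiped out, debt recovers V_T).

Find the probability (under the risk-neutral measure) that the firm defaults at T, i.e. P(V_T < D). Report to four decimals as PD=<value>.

d₁ = [ln(V₀/D) + (r + σ²/2)T] / (σ√T)
   = [ln(466.6169/431.6714) + (0.0794 + 0.5·0.3801²)·1.5825] / (0.3801·√1.5825)
   = [0.077844 + 0.239967] / 0.478156 = 0.664660
d₂ = d₁ − σ√T = 0.664660 − 0.478156 = 0.186503
risk-neutral PD = N(−d₂) = N(-0.186503) = 0.426025

PD=0.4260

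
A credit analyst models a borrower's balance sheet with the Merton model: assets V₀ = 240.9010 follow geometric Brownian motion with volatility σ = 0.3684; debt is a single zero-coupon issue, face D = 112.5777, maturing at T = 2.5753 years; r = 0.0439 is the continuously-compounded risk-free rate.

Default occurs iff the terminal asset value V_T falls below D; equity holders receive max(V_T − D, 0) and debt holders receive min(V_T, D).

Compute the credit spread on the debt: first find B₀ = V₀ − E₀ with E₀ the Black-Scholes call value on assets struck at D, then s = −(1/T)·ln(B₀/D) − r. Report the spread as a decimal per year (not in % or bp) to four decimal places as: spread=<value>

d₁ = [ln(V₀/D) + (r + σ²/2)T] / (σ√T)
   = [ln(240.9010/112.5777) + (0.0439 + 0.5·0.3684²)·2.5753] / (0.3684·√2.5753)
   = [0.760742 + 0.287814] / 0.591199 = 1.773610
d₂ = d₁ − σ√T = 1.773610 − 0.591199 = 1.182411
N(d₁) = 0.961936,  N(d₂) = 0.881479,  e^(−rT) = 0.893101
E₀ = V₀·N(d₁) − D·e^(−rT)·N(d₂)
   = 240.9010·0.961936 − 112.5777·0.893101·0.881479 = 143.104648
B₀ = V₀ − E₀ = 240.9010 − 143.104648 = 97.796352
spread = −(1/T)·ln(B₀/D) − r = −(1/2.5753)·ln(97.796352/112.5777) − 0.0439 = 0.01075630

spread=0.0108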